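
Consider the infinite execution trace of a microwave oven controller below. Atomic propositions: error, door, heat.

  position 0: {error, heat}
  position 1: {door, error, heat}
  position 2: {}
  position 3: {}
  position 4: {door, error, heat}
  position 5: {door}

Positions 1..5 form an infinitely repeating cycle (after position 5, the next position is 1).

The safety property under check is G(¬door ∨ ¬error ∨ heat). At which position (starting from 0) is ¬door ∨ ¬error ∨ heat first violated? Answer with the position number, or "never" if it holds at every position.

¬door ∨ ¬error ∨ heat holds at every position 0..5, and those are all the positions the trace ever visits, so the invariant G(¬door ∨ ¬error ∨ heat) is never violated.

never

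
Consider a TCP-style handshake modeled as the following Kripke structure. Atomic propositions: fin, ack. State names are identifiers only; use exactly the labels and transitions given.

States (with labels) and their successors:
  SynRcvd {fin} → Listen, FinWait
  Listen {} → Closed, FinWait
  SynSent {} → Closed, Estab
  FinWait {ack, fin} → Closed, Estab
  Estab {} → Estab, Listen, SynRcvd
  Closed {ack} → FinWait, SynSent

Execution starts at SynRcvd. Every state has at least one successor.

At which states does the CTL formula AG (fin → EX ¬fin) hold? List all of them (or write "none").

States satisfying fin → EX ¬fin: {SynRcvd, Listen, SynSent, FinWait, Estab, Closed}.
States satisfying AG (fin → EX ¬fin): {SynRcvd, Listen, SynSent, FinWait, Estab, Closed}.

{SynRcvd, Listen, SynSent, FinWait, Estab, Closed}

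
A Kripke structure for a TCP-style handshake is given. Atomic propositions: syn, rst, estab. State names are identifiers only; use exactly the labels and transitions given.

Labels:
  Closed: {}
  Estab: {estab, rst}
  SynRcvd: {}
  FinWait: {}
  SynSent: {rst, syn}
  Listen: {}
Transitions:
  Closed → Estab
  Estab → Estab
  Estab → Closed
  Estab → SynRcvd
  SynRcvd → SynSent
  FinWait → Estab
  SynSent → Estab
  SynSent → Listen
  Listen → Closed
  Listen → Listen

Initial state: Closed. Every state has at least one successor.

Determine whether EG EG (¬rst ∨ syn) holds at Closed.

States satisfying EG (¬rst ∨ syn): {SynRcvd, SynSent, Listen}.
States satisfying EG EG (¬rst ∨ syn): {SynRcvd, SynSent, Listen}.
No suitable path/successor from Closed witnesses the formula.
Closed ∉ Sat(EG EG (¬rst ∨ syn)).

No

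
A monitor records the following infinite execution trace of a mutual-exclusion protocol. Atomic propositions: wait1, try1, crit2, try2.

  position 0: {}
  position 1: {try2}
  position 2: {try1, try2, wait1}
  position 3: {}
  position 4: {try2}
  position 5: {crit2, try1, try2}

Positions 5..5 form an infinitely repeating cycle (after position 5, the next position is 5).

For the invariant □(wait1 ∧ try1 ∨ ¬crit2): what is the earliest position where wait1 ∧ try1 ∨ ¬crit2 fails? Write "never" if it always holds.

5

Check wait1 ∧ try1 ∨ ¬crit2 at each position in order: 0 ✓, 1 ✓, 2 ✓, 3 ✓, 4 ✓.
At position 5 the labels are {crit2, try1, try2}, so wait1 ∧ try1 ∨ ¬crit2 is false there. This is the first violation.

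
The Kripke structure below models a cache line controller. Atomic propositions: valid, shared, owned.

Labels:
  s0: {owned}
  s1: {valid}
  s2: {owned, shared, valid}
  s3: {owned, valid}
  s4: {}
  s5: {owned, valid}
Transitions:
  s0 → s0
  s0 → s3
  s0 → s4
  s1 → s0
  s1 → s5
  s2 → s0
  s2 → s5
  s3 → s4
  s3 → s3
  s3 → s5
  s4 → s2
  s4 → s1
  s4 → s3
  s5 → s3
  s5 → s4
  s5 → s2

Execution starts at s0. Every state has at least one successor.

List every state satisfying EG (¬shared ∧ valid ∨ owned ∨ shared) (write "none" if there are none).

States satisfying ¬shared ∧ valid ∨ owned ∨ shared: {s0, s1, s2, s3, s5}.
States satisfying EG (¬shared ∧ valid ∨ owned ∨ shared): {s0, s1, s2, s3, s5}.

{s0, s1, s2, s3, s5}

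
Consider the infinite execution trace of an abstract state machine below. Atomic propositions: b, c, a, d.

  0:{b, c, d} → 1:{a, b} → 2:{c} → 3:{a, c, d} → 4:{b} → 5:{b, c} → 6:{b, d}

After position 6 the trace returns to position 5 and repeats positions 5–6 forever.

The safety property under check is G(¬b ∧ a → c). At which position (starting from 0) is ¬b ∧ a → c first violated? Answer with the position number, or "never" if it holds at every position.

never

¬b ∧ a → c holds at every position 0..6, and those are all the positions the trace ever visits, so the invariant G(¬b ∧ a → c) is never violated.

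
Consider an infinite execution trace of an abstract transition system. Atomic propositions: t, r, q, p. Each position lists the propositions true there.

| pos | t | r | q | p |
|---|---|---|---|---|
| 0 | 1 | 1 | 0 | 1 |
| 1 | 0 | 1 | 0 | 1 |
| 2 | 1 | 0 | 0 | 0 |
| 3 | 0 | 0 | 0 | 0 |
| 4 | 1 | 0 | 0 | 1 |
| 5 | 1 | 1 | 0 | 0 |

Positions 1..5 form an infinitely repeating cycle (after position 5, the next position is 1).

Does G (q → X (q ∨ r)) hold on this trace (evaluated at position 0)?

q → X (q ∨ r) holds at every position 0..5, and those are all positions ever visited, so G (q → X (q ∨ r)) holds.

Yes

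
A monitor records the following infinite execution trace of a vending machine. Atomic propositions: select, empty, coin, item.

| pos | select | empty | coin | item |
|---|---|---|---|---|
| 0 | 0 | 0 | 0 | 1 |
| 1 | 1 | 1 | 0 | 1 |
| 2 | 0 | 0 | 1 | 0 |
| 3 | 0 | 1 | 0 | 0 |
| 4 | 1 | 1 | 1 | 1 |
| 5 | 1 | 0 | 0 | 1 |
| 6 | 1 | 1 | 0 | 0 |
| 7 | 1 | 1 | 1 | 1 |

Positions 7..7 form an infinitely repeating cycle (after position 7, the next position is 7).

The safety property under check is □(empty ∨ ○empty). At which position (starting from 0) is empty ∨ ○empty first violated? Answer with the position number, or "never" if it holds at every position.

never

empty ∨ ○empty holds at every position 0..7, and those are all the positions the trace ever visits, so the invariant □(empty ∨ ○empty) is never violated.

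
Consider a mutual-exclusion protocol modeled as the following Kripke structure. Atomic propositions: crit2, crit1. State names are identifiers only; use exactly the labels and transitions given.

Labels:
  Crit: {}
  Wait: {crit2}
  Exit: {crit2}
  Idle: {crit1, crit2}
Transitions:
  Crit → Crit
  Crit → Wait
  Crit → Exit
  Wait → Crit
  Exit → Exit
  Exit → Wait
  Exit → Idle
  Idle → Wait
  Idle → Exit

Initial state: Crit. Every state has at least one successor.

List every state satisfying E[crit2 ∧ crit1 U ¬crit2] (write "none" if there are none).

{Crit}

States satisfying crit2 ∧ crit1: {Idle}.
States satisfying ¬crit2: {Crit}.
States satisfying E[crit2 ∧ crit1 U ¬crit2]: {Crit}.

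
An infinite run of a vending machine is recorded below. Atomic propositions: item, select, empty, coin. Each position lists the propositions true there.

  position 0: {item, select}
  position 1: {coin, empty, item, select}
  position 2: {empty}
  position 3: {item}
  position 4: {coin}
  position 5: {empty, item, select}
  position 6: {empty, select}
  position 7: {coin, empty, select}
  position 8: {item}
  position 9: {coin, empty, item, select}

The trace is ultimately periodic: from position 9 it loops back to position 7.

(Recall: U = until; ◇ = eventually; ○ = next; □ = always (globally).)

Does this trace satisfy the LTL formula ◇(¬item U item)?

¬item U item holds at position 0, which is reachable from 0, so ◇(¬item U item) holds.

Satisfied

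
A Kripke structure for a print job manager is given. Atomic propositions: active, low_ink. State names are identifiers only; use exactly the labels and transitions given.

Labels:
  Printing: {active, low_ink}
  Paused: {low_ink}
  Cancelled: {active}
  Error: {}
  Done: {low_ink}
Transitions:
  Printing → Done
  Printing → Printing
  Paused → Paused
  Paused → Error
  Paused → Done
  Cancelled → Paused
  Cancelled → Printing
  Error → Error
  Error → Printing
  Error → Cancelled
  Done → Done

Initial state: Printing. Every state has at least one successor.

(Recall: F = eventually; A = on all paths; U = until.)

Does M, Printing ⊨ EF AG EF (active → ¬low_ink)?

States satisfying AG EF (active → ¬low_ink): {Printing, Paused, Cancelled, Error, Done}.
States satisfying EF AG EF (active → ¬low_ink): {Printing, Paused, Cancelled, Error, Done}.
Some path from Printing reaches a state where AG EF (active → ¬low_ink) holds.
Printing ∈ Sat(EF AG EF (active → ¬low_ink)).

Yes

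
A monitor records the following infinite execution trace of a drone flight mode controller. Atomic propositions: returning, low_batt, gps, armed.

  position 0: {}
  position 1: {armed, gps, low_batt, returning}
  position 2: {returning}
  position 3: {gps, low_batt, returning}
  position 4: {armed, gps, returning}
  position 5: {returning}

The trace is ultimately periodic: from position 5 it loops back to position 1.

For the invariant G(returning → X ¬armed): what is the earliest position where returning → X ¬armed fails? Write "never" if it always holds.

3

Check returning → X ¬armed at each position in order: 0 ✓, 1 ✓, 2 ✓.
At position 3 the labels are {gps, low_batt, returning} and the next position 4 has {armed, gps, returning}, so returning → X ¬armed is false there. This is the first violation.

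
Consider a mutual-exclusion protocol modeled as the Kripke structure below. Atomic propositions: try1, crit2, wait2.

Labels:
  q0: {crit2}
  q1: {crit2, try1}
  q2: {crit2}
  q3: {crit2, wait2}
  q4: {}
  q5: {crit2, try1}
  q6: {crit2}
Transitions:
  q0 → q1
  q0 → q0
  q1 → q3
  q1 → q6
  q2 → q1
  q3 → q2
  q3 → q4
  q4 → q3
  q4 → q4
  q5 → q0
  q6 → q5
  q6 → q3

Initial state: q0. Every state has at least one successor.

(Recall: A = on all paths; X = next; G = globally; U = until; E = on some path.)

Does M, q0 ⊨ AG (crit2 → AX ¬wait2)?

States satisfying crit2 → AX ¬wait2: {q0, q2, q3, q4, q5}.
States satisfying AG (crit2 → AX ¬wait2): ∅.
q1 is reachable from q0 and violates crit2 → AX ¬wait2, so AG fails at q0.
q0 ∉ Sat(AG (crit2 → AX ¬wait2)).

No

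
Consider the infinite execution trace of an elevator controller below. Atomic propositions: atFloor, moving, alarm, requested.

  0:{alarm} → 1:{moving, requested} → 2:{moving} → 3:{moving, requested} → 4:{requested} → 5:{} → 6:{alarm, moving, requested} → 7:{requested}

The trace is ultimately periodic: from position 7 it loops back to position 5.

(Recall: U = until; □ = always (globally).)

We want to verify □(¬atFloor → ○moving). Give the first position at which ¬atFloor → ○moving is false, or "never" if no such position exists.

3

Check ¬atFloor → ○moving at each position in order: 0 ✓, 1 ✓, 2 ✓.
At position 3 the labels are {moving, requested} and the next position 4 has {requested}, so ¬atFloor → ○moving is false there. This is the first violation.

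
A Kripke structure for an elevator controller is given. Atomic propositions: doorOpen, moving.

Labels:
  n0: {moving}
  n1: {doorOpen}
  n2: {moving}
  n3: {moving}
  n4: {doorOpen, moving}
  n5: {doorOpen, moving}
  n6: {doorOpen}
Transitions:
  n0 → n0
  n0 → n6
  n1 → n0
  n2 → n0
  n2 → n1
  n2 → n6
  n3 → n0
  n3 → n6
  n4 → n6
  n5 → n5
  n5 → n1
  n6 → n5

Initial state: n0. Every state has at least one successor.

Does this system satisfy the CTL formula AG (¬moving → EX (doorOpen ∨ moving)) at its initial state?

Holds

States satisfying ¬moving → EX (doorOpen ∨ moving): {n0, n1, n2, n3, n4, n5, n6}.
States satisfying AG (¬moving → EX (doorOpen ∨ moving)): {n0, n1, n2, n3, n4, n5, n6}.
Every state reachable from n0 satisfies ¬moving → EX (doorOpen ∨ moving).
n0 ∈ Sat(AG (¬moving → EX (doorOpen ∨ moving))).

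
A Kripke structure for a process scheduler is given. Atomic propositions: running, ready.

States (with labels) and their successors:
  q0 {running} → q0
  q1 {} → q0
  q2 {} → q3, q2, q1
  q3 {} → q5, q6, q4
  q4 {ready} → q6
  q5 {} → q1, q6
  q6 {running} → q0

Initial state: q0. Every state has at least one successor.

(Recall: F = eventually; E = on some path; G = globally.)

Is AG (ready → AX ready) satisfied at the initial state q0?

States satisfying ready → AX ready: {q0, q1, q2, q3, q5, q6}.
States satisfying AG (ready → AX ready): {q0, q1, q5, q6}.
Every state reachable from q0 satisfies ready → AX ready.
q0 ∈ Sat(AG (ready → AX ready)).

Holds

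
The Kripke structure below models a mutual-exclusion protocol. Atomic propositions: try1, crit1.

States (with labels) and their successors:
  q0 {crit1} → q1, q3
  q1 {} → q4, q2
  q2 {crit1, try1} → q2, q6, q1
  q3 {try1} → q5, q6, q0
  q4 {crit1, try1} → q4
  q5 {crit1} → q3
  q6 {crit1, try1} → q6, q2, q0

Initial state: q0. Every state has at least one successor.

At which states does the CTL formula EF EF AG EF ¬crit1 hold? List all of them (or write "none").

States satisfying EF AG EF ¬crit1: ∅.
States satisfying EF EF AG EF ¬crit1: ∅.

none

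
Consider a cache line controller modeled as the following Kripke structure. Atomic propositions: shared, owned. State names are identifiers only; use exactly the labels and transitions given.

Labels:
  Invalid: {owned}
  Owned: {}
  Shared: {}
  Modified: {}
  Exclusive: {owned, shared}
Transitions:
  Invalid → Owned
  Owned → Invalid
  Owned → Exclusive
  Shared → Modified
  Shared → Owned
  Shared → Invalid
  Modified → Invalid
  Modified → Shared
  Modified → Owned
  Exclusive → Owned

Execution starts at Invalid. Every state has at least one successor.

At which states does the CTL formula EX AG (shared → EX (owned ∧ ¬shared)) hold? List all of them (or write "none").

none

States satisfying AG (shared → EX (owned ∧ ¬shared)): ∅.
States satisfying EX AG (shared → EX (owned ∧ ¬shared)): ∅.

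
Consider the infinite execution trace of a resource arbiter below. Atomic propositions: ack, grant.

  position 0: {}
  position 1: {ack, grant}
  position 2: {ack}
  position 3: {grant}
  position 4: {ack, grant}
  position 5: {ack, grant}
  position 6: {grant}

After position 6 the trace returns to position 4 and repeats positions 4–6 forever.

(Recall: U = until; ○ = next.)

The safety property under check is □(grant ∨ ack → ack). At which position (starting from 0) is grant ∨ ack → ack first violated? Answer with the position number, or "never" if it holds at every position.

3

Check grant ∨ ack → ack at each position in order: 0 ✓, 1 ✓, 2 ✓.
At position 3 the labels are {grant}, so grant ∨ ack → ack is false there. This is the first violation.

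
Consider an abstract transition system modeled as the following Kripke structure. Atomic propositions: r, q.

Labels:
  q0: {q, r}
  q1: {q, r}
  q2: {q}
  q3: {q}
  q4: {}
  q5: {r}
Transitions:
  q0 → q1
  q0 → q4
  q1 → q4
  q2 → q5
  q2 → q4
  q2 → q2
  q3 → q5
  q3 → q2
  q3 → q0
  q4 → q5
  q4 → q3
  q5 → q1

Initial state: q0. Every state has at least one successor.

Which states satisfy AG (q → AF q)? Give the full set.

{q0, q1, q2, q3, q4, q5}

States satisfying q → AF q: {q0, q1, q2, q3, q4, q5}.
States satisfying AG (q → AF q): {q0, q1, q2, q3, q4, q5}.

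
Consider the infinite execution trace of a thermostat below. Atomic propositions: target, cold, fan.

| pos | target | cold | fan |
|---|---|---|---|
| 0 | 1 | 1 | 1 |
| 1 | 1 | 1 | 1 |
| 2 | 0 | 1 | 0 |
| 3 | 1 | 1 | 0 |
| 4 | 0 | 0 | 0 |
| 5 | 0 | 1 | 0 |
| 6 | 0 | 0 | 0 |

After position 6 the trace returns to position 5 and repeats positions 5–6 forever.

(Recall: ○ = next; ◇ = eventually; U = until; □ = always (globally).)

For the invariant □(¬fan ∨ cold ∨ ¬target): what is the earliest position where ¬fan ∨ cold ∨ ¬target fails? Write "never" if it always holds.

¬fan ∨ cold ∨ ¬target holds at every position 0..6, and those are all the positions the trace ever visits, so the invariant □(¬fan ∨ cold ∨ ¬target) is never violated.

never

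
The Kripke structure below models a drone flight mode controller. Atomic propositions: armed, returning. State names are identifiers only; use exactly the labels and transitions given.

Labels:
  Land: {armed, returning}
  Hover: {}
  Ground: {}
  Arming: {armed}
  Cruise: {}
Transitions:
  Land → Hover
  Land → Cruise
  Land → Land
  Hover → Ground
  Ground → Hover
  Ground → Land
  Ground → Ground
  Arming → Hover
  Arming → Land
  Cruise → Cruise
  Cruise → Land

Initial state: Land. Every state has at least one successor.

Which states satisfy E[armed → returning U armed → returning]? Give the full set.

States satisfying armed → returning: {Land, Hover, Ground, Cruise}.
States satisfying E[armed → returning U armed → returning]: {Land, Hover, Ground, Cruise}.

{Land, Hover, Ground, Cruise}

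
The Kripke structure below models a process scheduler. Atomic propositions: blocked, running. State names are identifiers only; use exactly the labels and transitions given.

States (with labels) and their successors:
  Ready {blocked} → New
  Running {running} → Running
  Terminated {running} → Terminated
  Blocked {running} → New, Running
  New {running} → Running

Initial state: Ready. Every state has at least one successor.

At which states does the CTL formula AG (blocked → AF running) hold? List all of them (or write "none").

States satisfying blocked → AF running: {Ready, Running, Terminated, Blocked, New}.
States satisfying AG (blocked → AF running): {Ready, Running, Terminated, Blocked, New}.

{Ready, Running, Terminated, Blocked, New}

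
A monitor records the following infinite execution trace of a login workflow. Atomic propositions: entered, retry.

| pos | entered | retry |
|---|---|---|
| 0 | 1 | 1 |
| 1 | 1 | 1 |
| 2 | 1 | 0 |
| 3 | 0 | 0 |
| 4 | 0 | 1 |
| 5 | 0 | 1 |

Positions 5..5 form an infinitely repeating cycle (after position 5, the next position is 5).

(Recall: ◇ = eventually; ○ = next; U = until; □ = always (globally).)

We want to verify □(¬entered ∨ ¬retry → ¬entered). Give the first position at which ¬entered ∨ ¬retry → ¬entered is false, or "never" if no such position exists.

2

Check ¬entered ∨ ¬retry → ¬entered at each position in order: 0 ✓, 1 ✓.
At position 2 the labels are {entered}, so ¬entered ∨ ¬retry → ¬entered is false there. This is the first violation.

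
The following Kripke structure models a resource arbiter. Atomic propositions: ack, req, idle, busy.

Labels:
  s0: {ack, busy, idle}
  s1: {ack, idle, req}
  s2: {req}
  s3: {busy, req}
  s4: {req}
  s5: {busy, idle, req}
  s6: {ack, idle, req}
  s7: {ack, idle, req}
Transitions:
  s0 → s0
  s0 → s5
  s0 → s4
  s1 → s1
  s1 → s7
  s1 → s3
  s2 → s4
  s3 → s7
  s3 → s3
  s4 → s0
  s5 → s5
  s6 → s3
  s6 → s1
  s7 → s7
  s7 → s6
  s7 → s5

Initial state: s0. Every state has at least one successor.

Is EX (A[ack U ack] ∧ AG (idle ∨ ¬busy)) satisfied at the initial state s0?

States satisfying A[ack U ack] ∧ AG (idle ∨ ¬busy): {s0}.
States satisfying EX (A[ack U ack] ∧ AG (idle ∨ ¬busy)): {s0, s4}.
s0 ∈ Sat(EX (A[ack U ack] ∧ AG (idle ∨ ¬busy))).

Holds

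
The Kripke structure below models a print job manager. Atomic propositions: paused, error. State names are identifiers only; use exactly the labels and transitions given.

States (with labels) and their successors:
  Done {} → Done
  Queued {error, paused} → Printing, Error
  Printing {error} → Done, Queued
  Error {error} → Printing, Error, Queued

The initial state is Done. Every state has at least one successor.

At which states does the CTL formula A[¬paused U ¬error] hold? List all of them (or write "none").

{Done}

States satisfying ¬paused: {Done, Printing, Error}.
States satisfying ¬error: {Done}.
States satisfying A[¬paused U ¬error]: {Done}.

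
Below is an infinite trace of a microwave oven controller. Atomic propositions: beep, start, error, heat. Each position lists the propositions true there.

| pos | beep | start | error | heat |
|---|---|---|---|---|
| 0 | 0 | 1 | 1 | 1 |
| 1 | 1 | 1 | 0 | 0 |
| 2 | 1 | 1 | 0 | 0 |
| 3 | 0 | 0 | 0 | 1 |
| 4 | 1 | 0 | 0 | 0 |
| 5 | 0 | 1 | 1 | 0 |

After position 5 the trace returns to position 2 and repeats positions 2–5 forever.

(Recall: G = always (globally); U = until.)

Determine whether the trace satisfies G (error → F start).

Satisfied

error → F start holds at every position 0..5, and those are all positions ever visited, so G (error → F start) holds.
Positions where error holds: 0, 5.
Check F start at each: 0→ok, 5→ok.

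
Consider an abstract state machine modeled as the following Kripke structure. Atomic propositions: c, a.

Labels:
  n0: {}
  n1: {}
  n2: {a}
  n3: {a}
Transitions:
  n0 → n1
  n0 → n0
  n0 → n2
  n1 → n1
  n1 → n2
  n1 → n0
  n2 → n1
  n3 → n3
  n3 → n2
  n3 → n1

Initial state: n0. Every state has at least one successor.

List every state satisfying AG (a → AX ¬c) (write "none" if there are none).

States satisfying a → AX ¬c: {n0, n1, n2, n3}.
States satisfying AG (a → AX ¬c): {n0, n1, n2, n3}.

{n0, n1, n2, n3}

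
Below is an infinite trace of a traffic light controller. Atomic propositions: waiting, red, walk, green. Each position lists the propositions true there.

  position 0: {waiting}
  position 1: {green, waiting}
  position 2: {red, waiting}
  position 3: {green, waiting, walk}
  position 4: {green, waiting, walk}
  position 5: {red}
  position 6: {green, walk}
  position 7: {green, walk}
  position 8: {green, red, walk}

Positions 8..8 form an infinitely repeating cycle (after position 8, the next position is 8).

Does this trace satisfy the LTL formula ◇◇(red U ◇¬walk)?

◇(red U ◇¬walk) holds at position 0, which is reachable from 0, so ◇◇(red U ◇¬walk) holds.

Yes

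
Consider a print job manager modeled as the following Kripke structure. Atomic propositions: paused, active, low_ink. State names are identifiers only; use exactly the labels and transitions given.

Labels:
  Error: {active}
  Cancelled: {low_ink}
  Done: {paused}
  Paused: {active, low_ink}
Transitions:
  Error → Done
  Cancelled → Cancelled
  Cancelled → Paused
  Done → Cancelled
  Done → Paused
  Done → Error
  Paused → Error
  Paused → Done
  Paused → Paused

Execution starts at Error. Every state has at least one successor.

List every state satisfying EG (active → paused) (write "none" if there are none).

{Cancelled, Done}

States satisfying active → paused: {Cancelled, Done}.
States satisfying EG (active → paused): {Cancelled, Done}.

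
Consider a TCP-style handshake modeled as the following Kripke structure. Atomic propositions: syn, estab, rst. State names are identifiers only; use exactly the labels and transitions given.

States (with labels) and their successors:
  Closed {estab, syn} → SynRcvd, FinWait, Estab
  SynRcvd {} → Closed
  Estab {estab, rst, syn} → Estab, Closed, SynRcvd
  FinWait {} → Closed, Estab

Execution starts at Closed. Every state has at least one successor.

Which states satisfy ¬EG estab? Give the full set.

States satisfying estab: {Closed, Estab}.
States satisfying EG estab: {Closed, Estab}.
States satisfying ¬EG estab: {SynRcvd, FinWait}.

{SynRcvd, FinWait}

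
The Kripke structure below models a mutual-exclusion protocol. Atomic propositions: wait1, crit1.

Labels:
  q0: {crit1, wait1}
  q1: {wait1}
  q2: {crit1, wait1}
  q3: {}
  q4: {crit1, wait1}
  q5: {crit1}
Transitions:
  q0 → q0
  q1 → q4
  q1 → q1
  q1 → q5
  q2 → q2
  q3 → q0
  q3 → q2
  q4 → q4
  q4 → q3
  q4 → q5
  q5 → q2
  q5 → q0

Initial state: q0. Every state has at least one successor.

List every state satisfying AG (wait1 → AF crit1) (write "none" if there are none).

{q0, q2, q3, q4, q5}

States satisfying wait1 → AF crit1: {q0, q2, q3, q4, q5}.
States satisfying AG (wait1 → AF crit1): {q0, q2, q3, q4, q5}.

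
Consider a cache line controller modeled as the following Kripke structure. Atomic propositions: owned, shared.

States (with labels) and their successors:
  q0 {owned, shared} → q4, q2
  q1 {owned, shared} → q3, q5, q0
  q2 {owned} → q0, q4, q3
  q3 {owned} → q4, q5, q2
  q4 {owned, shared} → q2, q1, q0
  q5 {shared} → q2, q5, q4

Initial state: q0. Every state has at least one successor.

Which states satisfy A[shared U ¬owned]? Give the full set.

{q5}

States satisfying shared: {q0, q1, q4, q5}.
States satisfying ¬owned: {q5}.
States satisfying A[shared U ¬owned]: {q5}.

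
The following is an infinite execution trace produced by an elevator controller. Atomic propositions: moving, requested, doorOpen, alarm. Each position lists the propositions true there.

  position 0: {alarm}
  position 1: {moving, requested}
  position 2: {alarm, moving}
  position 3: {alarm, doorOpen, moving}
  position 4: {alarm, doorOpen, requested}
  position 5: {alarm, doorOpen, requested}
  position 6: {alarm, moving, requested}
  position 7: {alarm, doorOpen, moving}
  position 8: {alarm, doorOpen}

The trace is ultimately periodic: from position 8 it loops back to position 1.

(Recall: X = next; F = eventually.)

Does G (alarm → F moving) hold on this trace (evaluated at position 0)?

alarm → F moving holds at every position 0..8, and those are all positions ever visited, so G (alarm → F moving) holds.
Positions where alarm holds: 0, 2, 3, 4, 5, 6, 7, 8.
Check F moving at each: 0→ok, 2→ok, 3→ok, 4→ok, 5→ok, 6→ok, 7→ok, 8→ok.

Yes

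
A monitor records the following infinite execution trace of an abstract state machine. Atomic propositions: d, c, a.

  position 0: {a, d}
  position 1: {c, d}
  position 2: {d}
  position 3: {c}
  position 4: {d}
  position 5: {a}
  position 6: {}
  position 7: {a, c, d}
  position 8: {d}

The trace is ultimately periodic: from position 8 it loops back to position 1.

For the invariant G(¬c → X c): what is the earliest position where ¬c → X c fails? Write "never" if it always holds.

4

Check ¬c → X c at each position in order: 0 ✓, 1 ✓, 2 ✓, 3 ✓.
At position 4 the labels are {d} and the next position 5 has {a}, so ¬c → X c is false there. This is the first violation.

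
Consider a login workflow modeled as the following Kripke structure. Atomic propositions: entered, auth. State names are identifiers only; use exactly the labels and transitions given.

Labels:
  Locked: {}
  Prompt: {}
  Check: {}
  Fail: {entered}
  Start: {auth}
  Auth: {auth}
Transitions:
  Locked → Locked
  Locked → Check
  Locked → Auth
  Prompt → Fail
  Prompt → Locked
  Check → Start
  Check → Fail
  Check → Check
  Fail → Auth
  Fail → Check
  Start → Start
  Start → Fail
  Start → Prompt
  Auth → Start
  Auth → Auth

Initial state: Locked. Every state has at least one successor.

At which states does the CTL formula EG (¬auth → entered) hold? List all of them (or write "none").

{Fail, Start, Auth}

States satisfying ¬auth → entered: {Fail, Start, Auth}.
States satisfying EG (¬auth → entered): {Fail, Start, Auth}.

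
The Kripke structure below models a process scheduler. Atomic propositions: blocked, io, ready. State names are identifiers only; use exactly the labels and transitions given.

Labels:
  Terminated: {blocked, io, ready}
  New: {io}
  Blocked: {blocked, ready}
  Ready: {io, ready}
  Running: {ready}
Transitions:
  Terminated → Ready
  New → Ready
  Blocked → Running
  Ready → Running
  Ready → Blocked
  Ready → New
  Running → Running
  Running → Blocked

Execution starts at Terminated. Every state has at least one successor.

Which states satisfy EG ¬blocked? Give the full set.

{New, Ready, Running}

States satisfying ¬blocked: {New, Ready, Running}.
States satisfying EG ¬blocked: {New, Ready, Running}.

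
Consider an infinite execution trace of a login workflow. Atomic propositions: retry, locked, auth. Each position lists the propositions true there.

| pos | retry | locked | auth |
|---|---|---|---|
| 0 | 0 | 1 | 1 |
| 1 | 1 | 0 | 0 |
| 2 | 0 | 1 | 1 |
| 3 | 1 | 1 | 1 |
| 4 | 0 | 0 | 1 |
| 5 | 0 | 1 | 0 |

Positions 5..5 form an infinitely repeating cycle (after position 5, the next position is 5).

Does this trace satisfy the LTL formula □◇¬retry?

Holds

◇¬retry holds at every position 0..5, and those are all positions ever visited, so □◇¬retry holds.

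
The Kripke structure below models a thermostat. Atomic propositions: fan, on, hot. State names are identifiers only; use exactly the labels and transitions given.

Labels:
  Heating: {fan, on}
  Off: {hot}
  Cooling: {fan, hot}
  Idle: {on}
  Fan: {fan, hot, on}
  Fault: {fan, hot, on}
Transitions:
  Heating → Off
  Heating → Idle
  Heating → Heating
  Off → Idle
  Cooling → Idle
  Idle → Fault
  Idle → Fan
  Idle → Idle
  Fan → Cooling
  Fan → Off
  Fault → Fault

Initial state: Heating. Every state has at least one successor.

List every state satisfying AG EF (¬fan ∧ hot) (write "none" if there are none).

States satisfying EF (¬fan ∧ hot): {Heating, Off, Cooling, Idle, Fan}.
States satisfying AG EF (¬fan ∧ hot): ∅.

none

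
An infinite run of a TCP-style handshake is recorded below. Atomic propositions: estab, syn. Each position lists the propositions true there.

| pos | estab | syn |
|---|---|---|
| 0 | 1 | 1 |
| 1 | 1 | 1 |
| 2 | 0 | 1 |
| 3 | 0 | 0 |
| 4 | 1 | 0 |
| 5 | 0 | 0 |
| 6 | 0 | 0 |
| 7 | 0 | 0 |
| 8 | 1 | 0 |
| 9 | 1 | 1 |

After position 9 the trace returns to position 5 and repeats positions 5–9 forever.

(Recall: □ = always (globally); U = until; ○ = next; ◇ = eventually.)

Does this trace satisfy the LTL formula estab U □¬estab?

No

Walking from position 0: at position 2, □¬estab has not yet held and estab fails, so estab U □¬estab is false.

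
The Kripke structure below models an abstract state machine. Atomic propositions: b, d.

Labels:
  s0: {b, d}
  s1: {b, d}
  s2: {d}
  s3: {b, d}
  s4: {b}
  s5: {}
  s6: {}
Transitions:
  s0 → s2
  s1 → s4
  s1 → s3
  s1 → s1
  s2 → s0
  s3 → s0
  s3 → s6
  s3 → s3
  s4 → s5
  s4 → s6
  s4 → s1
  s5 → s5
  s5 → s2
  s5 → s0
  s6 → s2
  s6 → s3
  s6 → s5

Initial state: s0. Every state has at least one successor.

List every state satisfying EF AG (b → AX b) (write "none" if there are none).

none

States satisfying AG (b → AX b): ∅.
States satisfying EF AG (b → AX b): ∅.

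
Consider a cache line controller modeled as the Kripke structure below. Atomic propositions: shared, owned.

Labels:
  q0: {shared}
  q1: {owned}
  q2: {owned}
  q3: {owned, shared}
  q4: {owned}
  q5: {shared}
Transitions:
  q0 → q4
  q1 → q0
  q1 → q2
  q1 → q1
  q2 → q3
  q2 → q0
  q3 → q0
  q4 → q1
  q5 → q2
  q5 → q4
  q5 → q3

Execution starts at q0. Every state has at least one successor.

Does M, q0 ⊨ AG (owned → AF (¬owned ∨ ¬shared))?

States satisfying owned → AF (¬owned ∨ ¬shared): {q0, q1, q2, q3, q4, q5}.
States satisfying AG (owned → AF (¬owned ∨ ¬shared)): {q0, q1, q2, q3, q4, q5}.
Every state reachable from q0 satisfies owned → AF (¬owned ∨ ¬shared).
q0 ∈ Sat(AG (owned → AF (¬owned ∨ ¬shared))).

Yes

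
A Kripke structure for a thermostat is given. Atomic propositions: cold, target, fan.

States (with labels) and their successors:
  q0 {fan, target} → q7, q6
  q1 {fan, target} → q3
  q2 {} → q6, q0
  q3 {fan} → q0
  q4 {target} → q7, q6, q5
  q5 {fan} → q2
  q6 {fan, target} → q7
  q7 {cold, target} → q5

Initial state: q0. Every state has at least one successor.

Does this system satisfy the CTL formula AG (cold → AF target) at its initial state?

States satisfying cold → AF target: {q0, q1, q2, q3, q4, q5, q6, q7}.
States satisfying AG (cold → AF target): {q0, q1, q2, q3, q4, q5, q6, q7}.
Every state reachable from q0 satisfies cold → AF target.
q0 ∈ Sat(AG (cold → AF target)).

Yes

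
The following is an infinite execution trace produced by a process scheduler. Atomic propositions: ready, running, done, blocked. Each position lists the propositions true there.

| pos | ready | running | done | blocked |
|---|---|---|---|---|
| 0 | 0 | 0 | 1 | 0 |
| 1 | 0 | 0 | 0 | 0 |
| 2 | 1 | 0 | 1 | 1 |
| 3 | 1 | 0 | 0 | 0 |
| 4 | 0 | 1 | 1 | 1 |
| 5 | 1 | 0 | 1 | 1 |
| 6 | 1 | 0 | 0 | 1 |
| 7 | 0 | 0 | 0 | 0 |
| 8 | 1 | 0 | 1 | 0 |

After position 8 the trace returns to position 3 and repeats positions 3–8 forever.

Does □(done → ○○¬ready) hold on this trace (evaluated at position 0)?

Violated

done → ○○¬ready must hold at every position from 0 onward. It fails at position 0, so □(done → ○○¬ready) is false.
Positions where done holds: 0, 2, 4, 5, 8.
Check ○○¬ready at each: 0→fails, 2→ok, 4→fails, 5→ok, 8→ok.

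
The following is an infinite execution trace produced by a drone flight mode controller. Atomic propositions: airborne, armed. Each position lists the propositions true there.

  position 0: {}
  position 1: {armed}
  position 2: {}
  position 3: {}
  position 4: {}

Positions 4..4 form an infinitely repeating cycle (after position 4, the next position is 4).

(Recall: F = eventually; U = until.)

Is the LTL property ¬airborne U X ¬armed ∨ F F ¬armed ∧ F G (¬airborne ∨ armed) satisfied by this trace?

Walking from position 0: X ¬armed first holds at position 1, and ¬airborne holds at every earlier position along the way, so ¬airborne U X ¬armed holds.
At position 0: ¬airborne U X ¬armed is true; F F ¬armed ∧ F G (¬airborne ∨ armed) is true; so ¬airborne U X ¬armed ∨ F F ¬armed ∧ F G (¬airborne ∨ armed) is true.

Satisfied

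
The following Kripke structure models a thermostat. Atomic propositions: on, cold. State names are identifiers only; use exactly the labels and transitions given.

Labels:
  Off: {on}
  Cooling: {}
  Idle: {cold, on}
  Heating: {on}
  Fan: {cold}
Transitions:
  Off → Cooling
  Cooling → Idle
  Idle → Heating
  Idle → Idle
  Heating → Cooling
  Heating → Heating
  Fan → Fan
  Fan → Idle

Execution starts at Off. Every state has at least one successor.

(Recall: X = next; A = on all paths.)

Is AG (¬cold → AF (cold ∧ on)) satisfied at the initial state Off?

No

States satisfying ¬cold → AF (cold ∧ on): {Off, Cooling, Idle, Fan}.
States satisfying AG (¬cold → AF (cold ∧ on)): ∅.
Heating is reachable from Off and violates ¬cold → AF (cold ∧ on), so AG fails at Off.
Off ∉ Sat(AG (¬cold → AF (cold ∧ on))).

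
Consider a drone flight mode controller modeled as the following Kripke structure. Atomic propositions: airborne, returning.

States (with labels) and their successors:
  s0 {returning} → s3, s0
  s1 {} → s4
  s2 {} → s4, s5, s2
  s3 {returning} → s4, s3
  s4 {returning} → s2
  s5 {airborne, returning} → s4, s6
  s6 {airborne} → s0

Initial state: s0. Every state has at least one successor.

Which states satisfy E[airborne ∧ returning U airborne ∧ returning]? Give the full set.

{s5}

States satisfying airborne ∧ returning: {s5}.
States satisfying E[airborne ∧ returning U airborne ∧ returning]: {s5}.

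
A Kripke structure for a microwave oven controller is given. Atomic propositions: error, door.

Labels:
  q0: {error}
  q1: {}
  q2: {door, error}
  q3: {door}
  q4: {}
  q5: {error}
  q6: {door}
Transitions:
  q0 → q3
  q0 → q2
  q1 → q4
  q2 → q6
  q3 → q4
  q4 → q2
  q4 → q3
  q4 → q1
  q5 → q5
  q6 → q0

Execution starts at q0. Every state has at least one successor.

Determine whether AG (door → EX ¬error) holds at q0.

States satisfying door → EX ¬error: {q0, q1, q2, q3, q4, q5}.
States satisfying AG (door → EX ¬error): {q5}.
q6 is reachable from q0 and violates door → EX ¬error, so AG fails at q0.
q0 ∉ Sat(AG (door → EX ¬error)).

Does not hold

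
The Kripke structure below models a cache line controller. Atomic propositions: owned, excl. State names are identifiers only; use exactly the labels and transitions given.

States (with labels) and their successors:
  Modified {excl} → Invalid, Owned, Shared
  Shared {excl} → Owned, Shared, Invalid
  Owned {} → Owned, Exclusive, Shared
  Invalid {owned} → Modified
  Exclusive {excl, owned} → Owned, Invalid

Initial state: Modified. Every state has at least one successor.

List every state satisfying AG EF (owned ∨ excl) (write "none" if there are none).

{Modified, Shared, Owned, Invalid, Exclusive}

States satisfying EF (owned ∨ excl): {Modified, Shared, Owned, Invalid, Exclusive}.
States satisfying AG EF (owned ∨ excl): {Modified, Shared, Owned, Invalid, Exclusive}.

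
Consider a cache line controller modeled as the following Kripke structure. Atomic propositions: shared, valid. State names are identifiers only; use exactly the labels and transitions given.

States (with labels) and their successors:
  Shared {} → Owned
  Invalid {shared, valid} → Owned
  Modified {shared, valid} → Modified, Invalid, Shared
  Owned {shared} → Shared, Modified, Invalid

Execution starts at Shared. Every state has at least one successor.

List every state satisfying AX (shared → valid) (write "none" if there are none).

{Modified, Owned}

States satisfying shared → valid: {Shared, Invalid, Modified}.
States satisfying AX (shared → valid): {Modified, Owned}.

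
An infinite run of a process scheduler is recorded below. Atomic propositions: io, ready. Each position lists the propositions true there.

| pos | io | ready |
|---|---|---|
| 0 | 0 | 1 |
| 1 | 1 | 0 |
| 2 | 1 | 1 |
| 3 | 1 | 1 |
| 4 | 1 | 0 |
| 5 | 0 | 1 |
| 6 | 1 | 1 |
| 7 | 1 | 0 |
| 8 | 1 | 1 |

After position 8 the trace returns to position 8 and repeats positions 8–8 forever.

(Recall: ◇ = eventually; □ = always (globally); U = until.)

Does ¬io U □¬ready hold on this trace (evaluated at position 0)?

Walking from position 0: at position 1, □¬ready has not yet held and ¬io fails, so ¬io U □¬ready is false.

No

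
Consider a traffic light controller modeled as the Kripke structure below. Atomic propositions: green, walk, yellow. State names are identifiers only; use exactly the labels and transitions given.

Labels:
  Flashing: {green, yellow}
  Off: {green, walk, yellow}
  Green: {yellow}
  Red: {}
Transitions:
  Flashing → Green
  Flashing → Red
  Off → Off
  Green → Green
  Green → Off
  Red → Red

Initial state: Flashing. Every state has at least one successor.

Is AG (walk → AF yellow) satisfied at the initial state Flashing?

States satisfying walk → AF yellow: {Flashing, Off, Green, Red}.
States satisfying AG (walk → AF yellow): {Flashing, Off, Green, Red}.
Every state reachable from Flashing satisfies walk → AF yellow.
Flashing ∈ Sat(AG (walk → AF yellow)).

Holds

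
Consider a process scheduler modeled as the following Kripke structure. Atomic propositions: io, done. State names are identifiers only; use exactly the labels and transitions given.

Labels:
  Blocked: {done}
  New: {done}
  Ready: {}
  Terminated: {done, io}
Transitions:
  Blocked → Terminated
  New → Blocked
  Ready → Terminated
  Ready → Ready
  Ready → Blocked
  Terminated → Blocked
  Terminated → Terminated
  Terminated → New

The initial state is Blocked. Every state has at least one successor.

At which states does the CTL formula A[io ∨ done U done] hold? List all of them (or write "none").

States satisfying io ∨ done: {Blocked, New, Terminated}.
States satisfying done: {Blocked, New, Terminated}.
States satisfying A[io ∨ done U done]: {Blocked, New, Terminated}.

{Blocked, New, Terminated}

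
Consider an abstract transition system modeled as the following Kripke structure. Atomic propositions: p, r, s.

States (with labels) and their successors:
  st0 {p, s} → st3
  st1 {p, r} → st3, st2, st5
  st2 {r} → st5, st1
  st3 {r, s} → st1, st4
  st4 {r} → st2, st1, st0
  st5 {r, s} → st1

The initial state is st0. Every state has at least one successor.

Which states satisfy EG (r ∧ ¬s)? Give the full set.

{st1, st2, st4}

States satisfying r ∧ ¬s: {st1, st2, st4}.
States satisfying EG (r ∧ ¬s): {st1, st2, st4}.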